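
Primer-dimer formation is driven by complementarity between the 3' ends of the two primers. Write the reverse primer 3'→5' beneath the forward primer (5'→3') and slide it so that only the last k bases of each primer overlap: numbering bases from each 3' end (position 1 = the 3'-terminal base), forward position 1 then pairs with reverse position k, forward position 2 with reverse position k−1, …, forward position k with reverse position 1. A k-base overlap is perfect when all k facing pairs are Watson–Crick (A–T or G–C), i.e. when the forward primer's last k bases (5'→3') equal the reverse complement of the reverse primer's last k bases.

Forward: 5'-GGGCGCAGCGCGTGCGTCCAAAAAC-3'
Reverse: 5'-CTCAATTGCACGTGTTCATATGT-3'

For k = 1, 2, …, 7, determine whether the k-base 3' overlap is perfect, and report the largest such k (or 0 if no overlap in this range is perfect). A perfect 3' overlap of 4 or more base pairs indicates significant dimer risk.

Last 7 bases (5'→3') — forward …CAAAAAC, reverse …CATATGT.
Reverse complement of the reverse primer's last 7 bases: ACATATG; its first k bases are the reverse complement of the reverse primer's last k bases, so a perfect k-base overlap needs the forward primer's last k bases to equal them.
Comparing (forward last k vs required): k=1: C vs A ✗; k=2: AC vs AC ✓; k=3: AAC vs ACA ✗; k=4: AAAC vs ACAT ✗; k=5: AAAAC vs ACATA ✗; k=6: AAAAAC vs ACATAT ✗; k=7: CAAAAAC vs ACATATG ✗.
Only k = 2 is perfect, so the longest perfect 3' overlap is 2.

Longest perfect overlap: 2 complementary base pairs; below the dimer-risk threshold (threshold 4).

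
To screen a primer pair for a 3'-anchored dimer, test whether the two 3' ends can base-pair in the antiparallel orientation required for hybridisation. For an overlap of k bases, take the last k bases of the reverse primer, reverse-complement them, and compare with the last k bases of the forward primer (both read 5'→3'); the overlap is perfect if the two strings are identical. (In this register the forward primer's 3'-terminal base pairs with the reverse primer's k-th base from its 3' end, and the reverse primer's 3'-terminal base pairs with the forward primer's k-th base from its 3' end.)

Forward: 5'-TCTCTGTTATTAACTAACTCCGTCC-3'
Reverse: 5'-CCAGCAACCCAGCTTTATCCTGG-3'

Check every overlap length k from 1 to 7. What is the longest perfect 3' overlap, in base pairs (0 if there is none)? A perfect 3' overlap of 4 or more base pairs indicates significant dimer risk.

Longest perfect overlap: 2 complementary base pairs; below the dimer-risk threshold (threshold 4).

Last 7 bases (5'→3') — forward …TCCGTCC, reverse …ATCCTGG.
Reverse complement of the reverse primer's last 7 bases: CCAGGAT; its first k bases are the reverse complement of the reverse primer's last k bases, so a perfect k-base overlap needs the forward primer's last k bases to equal them.
Comparing (forward last k vs required): k=1: C vs C ✓; k=2: CC vs CC ✓; k=3: TCC vs CCA ✗; k=4: GTCC vs CCAG ✗; k=5: CGTCC vs CCAGG ✗; k=6: CCGTCC vs CCAGGA ✗; k=7: TCCGTCC vs CCAGGAT ✗.
Perfect overlaps at k = 1, 2; the largest is 2.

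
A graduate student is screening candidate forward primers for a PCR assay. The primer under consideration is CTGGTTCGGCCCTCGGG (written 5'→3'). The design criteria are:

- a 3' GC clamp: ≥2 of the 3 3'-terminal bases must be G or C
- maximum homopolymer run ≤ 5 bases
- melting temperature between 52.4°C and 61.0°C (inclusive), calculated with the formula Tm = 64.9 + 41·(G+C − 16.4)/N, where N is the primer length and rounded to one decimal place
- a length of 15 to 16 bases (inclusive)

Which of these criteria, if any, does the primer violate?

Fails: length.

Base counts: A=0, T=4, G=7, C=6 (length 17).
GC clamp: 3' end GGG has 3 G/C ✓
homopolymer run: longest run = 3 ✓
Tm: Tm = 64.9 + 41·(13 − 16.4)/17 = 56.7°C ✓
length: length 17, outside 15–16 ✗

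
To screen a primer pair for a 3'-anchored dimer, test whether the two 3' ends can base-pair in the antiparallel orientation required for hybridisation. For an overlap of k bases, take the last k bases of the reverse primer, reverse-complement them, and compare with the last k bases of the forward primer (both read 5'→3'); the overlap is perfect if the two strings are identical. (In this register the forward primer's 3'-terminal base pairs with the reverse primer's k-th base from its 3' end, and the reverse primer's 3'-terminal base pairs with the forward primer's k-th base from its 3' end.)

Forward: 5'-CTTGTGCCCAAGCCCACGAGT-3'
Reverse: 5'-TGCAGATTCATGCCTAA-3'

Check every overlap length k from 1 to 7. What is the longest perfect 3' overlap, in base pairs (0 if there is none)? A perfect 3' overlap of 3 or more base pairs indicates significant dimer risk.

Longest perfect overlap: 1 complementary base pair; below the dimer-risk threshold (threshold 3).

Last 7 bases (5'→3') — forward …CACGAGT, reverse …TGCCTAA.
Reverse complement of the reverse primer's last 7 bases: TTAGGCA; its first k bases are the reverse complement of the reverse primer's last k bases, so a perfect k-base overlap needs the forward primer's last k bases to equal them.
Comparing (forward last k vs required): k=1: T vs T ✓; k=2: GT vs TT ✗; k=3: AGT vs TTA ✗; k=4: GAGT vs TTAG ✗; k=5: CGAGT vs TTAGG ✗; k=6: ACGAGT vs TTAGGC ✗; k=7: CACGAGT vs TTAGGCA ✗.
Only k = 1 is perfect, so the longest perfect 3' overlap is 1.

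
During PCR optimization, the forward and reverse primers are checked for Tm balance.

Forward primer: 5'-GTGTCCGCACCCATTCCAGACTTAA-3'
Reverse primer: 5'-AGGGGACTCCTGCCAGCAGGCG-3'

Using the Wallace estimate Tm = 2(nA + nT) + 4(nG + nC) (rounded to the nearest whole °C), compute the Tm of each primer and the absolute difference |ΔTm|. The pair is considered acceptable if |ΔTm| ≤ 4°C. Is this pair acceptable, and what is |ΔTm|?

|ΔTm| = 0°C; the pair is acceptable.

Forward: A=6 T=6 G=4 C=9 → Tm = 2·12 + 4·13 = 76°C.
Reverse: A=4 T=2 G=9 C=7 → Tm = 2·6 + 4·16 = 76°C.
|ΔTm| = |76 − 76| = 0°C, ≤ 4°C.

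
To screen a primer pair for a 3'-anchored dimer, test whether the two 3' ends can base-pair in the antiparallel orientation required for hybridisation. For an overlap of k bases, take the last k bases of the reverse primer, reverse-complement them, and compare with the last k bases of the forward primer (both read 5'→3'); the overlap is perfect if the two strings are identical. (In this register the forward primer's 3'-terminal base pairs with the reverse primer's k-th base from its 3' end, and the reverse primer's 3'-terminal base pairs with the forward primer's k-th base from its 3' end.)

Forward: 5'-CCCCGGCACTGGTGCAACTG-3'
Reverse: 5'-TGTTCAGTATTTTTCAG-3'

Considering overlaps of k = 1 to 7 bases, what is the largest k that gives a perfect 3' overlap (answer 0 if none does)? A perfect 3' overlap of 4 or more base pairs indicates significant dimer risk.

Last 7 bases (5'→3') — forward …GCAACTG, reverse …TTTTCAG.
Reverse complement of the reverse primer's last 7 bases: CTGAAAA; its first k bases are the reverse complement of the reverse primer's last k bases, so a perfect k-base overlap needs the forward primer's last k bases to equal them.
Comparing (forward last k vs required): k=1: G vs C ✗; k=2: TG vs CT ✗; k=3: CTG vs CTG ✓; k=4: ACTG vs CTGA ✗; k=5: AACTG vs CTGAA ✗; k=6: CAACTG vs CTGAAA ✗; k=7: GCAACTG vs CTGAAAA ✗.
Only k = 3 is perfect, so the longest perfect 3' overlap is 3.

Longest perfect overlap: 3 complementary base pairs; below the dimer-risk threshold (threshold 4).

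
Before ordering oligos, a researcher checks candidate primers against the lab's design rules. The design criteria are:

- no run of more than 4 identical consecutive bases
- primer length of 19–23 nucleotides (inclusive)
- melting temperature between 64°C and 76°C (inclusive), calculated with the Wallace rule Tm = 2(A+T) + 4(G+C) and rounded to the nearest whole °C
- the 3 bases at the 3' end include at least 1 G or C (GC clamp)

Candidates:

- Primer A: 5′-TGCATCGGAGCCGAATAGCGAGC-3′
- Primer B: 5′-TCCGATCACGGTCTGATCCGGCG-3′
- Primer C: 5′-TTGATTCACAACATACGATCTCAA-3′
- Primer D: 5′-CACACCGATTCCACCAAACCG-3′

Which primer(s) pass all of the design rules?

Primer A, Primer B and Primer D.

Primer A (23 nt, A=6 T=3 G=8 C=6): longest run = 2 ✓; length 23 ✓; Tm = 2·9 + 4·14 = 74°C ✓; 3' end AGC has 2 G/C ✓ — passes.
Primer B (23 nt, A=3 T=5 G=7 C=8): longest run = 2 ✓; length 23 ✓; Tm = 2·8 + 4·15 = 76°C ✓; 3' end GCG has 3 G/C ✓ — passes.
Primer C (24 nt, A=9 T=7 G=2 C=6): longest run = 2 ✓; length 24, outside 19–23 ✗; Tm = 2·16 + 4·8 = 64°C ✓; 3' end CAA has 1 G/C ✓ — fails.
Primer D (21 nt, A=7 T=2 G=2 C=10): longest run = 3 ✓; length 21 ✓; Tm = 2·9 + 4·12 = 66°C ✓; 3' end CCG has 3 G/C ✓ — passes.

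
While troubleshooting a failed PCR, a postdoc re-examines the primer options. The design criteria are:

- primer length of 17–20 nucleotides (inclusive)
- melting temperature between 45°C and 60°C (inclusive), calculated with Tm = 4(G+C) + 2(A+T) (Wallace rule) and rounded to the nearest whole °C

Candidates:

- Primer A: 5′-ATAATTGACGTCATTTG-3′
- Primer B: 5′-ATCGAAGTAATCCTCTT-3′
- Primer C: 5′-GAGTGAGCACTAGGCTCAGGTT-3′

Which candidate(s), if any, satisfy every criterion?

Primer B only.

Primer A (17 nt, A=5 T=7 G=3 C=2): length 17 ✓; Tm = 2·12 + 4·5 = 44°C, outside 45–60°C ✗ — fails.
Primer B (17 nt, A=5 T=6 G=2 C=4): length 17 ✓; Tm = 2·11 + 4·6 = 46°C ✓ — passes.
Primer C (22 nt, A=5 T=5 G=8 C=4): length 22, outside 17–20 ✗; Tm = 2·10 + 4·12 = 68°C, outside 45–60°C ✗ — fails.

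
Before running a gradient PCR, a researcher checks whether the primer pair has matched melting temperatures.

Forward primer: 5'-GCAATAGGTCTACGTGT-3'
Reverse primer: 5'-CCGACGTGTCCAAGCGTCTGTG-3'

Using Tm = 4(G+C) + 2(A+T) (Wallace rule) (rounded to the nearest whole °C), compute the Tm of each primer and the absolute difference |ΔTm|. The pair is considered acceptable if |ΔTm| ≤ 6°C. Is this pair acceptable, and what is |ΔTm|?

|ΔTm| = 22°C; the pair is not acceptable.

Forward: A=4 T=5 G=5 C=3 → Tm = 2·9 + 4·8 = 50°C.
Reverse: A=3 T=5 G=7 C=7 → Tm = 2·8 + 4·14 = 72°C.
|ΔTm| = |50 − 72| = 22°C, > 6°C.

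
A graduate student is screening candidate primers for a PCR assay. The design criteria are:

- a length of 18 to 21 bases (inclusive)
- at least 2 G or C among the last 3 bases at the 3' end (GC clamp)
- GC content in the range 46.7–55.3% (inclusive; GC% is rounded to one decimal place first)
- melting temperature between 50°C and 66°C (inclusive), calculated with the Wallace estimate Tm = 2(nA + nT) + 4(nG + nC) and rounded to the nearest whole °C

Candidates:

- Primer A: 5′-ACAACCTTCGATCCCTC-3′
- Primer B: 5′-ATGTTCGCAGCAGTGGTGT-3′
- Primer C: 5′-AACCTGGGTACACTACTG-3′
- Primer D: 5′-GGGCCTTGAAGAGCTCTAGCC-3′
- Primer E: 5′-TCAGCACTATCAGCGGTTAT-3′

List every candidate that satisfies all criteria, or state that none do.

Primer A (17 nt, A=4 T=4 G=1 C=8): length 17, outside 18–21 ✗; 3' end CTC has 2 G/C ✓; GC 9/17 = 52.9% ✓; Tm = 2·8 + 4·9 = 52°C ✓ — fails.
Primer B (19 nt, A=3 T=6 G=7 C=3): length 19 ✓; 3' end TGT has 1 G/C, need ≥2 ✗; GC 10/19 = 52.6% ✓; Tm = 2·9 + 4·10 = 58°C ✓ — fails.
Primer C (18 nt, A=5 T=4 G=4 C=5): length 18 ✓; 3' end CTG has 2 G/C ✓; GC 9/18 = 50.0% ✓; Tm = 2·9 + 4·9 = 54°C ✓ — passes.
Primer D (21 nt, A=4 T=4 G=7 C=6): length 21 ✓; 3' end GCC has 3 G/C ✓; GC 13/21 = 61.9%, outside 46.7–55.3% ✗; Tm = 2·8 + 4·13 = 68°C, outside 50–66°C ✗ — fails.
Primer E (20 nt, A=5 T=6 G=4 C=5): length 20 ✓; 3' end TAT has 0 G/C, need ≥2 ✗; GC 9/20 = 45.0%, outside 46.7–55.3% ✗; Tm = 2·11 + 4·9 = 58°C ✓ — fails.

Primer C only.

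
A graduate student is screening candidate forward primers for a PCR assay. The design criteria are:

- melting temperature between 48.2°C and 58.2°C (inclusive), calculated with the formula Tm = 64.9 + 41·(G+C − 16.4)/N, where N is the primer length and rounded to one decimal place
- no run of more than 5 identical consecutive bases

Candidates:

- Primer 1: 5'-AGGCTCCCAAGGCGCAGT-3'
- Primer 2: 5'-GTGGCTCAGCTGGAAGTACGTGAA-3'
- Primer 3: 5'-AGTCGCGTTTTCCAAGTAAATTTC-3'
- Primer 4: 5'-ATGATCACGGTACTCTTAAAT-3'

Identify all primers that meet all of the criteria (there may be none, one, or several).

Primer 1 and Primer 3.

Primer 1 (18 nt, A=4 T=2 G=6 C=6): Tm = 64.9 + 41·(12 − 16.4)/18 = 54.9°C ✓; longest run = 3 ✓ — passes.
Primer 2 (24 nt, A=6 T=5 G=9 C=4): Tm = 64.9 + 41·(13 − 16.4)/24 = 59.1°C, outside 48.2–58.2°C ✗; longest run = 2 ✓ — fails.
Primer 3 (24 nt, A=6 T=9 G=4 C=5): Tm = 64.9 + 41·(9 − 16.4)/24 = 52.3°C ✓; longest run = 4 ✓ — passes.
Primer 4 (21 nt, A=7 T=7 G=3 C=4): Tm = 64.9 + 41·(7 − 16.4)/21 = 46.5°C, outside 48.2–58.2°C ✗; longest run = 3 ✓ — fails.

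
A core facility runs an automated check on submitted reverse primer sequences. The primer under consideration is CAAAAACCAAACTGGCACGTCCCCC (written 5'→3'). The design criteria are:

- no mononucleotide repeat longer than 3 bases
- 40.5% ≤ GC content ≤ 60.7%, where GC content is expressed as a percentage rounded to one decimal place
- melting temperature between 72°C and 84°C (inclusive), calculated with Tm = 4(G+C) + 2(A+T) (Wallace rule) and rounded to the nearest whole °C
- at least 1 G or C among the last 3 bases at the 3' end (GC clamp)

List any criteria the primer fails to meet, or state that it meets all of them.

Base counts: A=9, T=2, G=3, C=11 (length 25).
homopolymer run: longest run = 5, exceeds 3 ✗
GC content: GC 14/25 = 56.0% ✓
Tm: Tm = 2·11 + 4·14 = 78°C ✓
GC clamp: 3' end CCC has 3 G/C ✓

Fails: homopolymer run.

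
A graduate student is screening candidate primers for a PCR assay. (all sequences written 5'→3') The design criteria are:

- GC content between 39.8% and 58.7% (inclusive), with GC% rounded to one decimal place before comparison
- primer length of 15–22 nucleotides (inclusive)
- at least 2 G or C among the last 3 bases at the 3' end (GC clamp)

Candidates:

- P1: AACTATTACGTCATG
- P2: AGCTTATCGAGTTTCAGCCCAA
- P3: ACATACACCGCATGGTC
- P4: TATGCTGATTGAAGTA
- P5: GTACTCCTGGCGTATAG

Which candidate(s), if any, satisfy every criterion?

P3 only.

P1 (15 nt, A=5 T=5 G=2 C=3): GC 5/15 = 33.3%, outside 39.8–58.7% ✗; length 15 ✓; 3' end ATG has 1 G/C, need ≥2 ✗ — fails.
P2 (22 nt, A=6 T=6 G=4 C=6): GC 10/22 = 45.5% ✓; length 22 ✓; 3' end CAA has 1 G/C, need ≥2 ✗ — fails.
P3 (17 nt, A=5 T=3 G=3 C=6): GC 9/17 = 52.9% ✓; length 17 ✓; 3' end GTC has 2 G/C ✓ — passes.
P4 (16 nt, A=5 T=6 G=4 C=1): GC 5/16 = 31.3%, outside 39.8–58.7% ✗; length 16 ✓; 3' end GTA has 1 G/C, need ≥2 ✗ — fails.
P5 (17 nt, A=3 T=5 G=5 C=4): GC 9/17 = 52.9% ✓; length 17 ✓; 3' end TAG has 1 G/C, need ≥2 ✗ — fails.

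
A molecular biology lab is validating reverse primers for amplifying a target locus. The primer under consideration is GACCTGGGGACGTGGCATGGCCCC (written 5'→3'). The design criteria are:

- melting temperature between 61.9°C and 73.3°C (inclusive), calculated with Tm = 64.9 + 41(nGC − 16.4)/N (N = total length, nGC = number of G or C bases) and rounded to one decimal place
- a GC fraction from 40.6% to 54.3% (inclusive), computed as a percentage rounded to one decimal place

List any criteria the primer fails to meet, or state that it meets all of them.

Fails: GC content.

Base counts: A=3, T=3, G=10, C=8 (length 24).
Tm: Tm = 64.9 + 41·(18 − 16.4)/24 = 67.6°C ✓
GC content: GC 18/24 = 75.0%, outside 40.6–54.3% ✗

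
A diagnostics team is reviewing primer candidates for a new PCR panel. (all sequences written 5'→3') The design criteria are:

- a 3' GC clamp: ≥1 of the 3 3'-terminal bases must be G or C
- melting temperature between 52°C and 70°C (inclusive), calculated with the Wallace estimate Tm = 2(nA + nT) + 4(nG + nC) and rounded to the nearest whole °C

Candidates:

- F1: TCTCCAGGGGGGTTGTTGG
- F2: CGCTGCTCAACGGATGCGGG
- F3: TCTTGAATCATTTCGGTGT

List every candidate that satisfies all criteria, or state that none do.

F1 (19 nt, A=1 T=6 G=9 C=3): 3' end TGG has 2 G/C ✓; Tm = 2·7 + 4·12 = 62°C ✓ — passes.
F2 (20 nt, A=3 T=3 G=8 C=6): 3' end GGG has 3 G/C ✓; Tm = 2·6 + 4·14 = 68°C ✓ — passes.
F3 (19 nt, A=3 T=9 G=4 C=3): 3' end TGT has 1 G/C ✓; Tm = 2·12 + 4·7 = 52°C ✓ — passes.

F1, F2 and F3.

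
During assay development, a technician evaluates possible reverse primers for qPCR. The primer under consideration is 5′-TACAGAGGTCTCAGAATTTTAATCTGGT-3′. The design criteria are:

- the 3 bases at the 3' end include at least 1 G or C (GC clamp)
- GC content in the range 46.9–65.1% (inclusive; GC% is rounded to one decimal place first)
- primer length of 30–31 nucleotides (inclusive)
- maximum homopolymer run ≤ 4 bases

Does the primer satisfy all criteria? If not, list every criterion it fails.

Base counts: A=8, T=10, G=6, C=4 (length 28).
GC clamp: 3' end GGT has 2 G/C ✓
GC content: GC 10/28 = 35.7%, outside 46.9–65.1% ✗
length: length 28, outside 30–31 ✗
homopolymer run: longest run = 4 ✓

Fails: GC content, length.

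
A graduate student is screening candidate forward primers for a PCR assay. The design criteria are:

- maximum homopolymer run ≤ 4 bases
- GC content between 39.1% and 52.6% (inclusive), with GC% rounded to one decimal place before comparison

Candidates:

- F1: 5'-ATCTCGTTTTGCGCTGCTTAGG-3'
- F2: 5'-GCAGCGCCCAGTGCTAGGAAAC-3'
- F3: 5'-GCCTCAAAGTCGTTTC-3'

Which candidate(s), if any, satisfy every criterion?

F1 and F3.

F1 (22 nt, A=2 T=9 G=6 C=5): longest run = 4 ✓; GC 11/22 = 50.0% ✓ — passes.
F2 (22 nt, A=6 T=2 G=7 C=7): longest run = 3 ✓; GC 14/22 = 63.6%, outside 39.1–52.6% ✗ — fails.
F3 (16 nt, A=3 T=5 G=3 C=5): longest run = 3 ✓; GC 8/16 = 50.0% ✓ — passes.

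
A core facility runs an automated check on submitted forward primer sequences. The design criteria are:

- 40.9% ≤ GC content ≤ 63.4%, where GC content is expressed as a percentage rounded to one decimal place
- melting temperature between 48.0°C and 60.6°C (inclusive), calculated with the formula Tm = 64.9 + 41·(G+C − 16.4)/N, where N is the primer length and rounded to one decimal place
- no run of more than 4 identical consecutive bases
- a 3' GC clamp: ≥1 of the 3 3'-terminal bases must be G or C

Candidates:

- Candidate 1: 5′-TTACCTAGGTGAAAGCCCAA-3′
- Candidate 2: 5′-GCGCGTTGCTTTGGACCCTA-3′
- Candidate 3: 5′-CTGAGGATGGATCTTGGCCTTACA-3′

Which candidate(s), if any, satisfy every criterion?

Candidate 1 (20 nt, A=7 T=4 G=4 C=5): GC 9/20 = 45.0% ✓; Tm = 64.9 + 41·(9 − 16.4)/20 = 49.7°C ✓; longest run = 3 ✓; 3' end CAA has 1 G/C ✓ — passes.
Candidate 2 (20 nt, A=2 T=6 G=6 C=6): GC 12/20 = 60.0% ✓; Tm = 64.9 + 41·(12 − 16.4)/20 = 55.9°C ✓; longest run = 3 ✓; 3' end CTA has 1 G/C ✓ — passes.
Candidate 3 (24 nt, A=5 T=7 G=7 C=5): GC 12/24 = 50.0% ✓; Tm = 64.9 + 41·(12 − 16.4)/24 = 57.4°C ✓; longest run = 2 ✓; 3' end ACA has 1 G/C ✓ — passes.

Candidate 1, Candidate 2 and Candidate 3.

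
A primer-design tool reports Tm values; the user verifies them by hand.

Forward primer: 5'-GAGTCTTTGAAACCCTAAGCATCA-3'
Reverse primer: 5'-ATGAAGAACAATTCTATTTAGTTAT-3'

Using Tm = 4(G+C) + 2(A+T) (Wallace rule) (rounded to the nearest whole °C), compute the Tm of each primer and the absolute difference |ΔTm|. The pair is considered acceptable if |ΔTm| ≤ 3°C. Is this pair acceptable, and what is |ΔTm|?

Forward: A=8 T=6 G=4 C=6 → Tm = 2·14 + 4·10 = 68°C.
Reverse: A=10 T=10 G=3 C=2 → Tm = 2·20 + 4·5 = 60°C.
|ΔTm| = |68 − 60| = 8°C, > 3°C.

|ΔTm| = 8°C; the pair is not acceptable.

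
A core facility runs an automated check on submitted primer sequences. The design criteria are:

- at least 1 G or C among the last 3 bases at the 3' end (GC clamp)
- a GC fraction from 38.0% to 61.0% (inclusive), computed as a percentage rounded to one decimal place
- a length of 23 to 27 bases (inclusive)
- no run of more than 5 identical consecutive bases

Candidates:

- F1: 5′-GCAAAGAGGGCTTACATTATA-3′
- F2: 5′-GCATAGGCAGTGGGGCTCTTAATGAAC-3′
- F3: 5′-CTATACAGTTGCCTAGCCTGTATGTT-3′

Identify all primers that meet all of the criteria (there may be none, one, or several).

F2 and F3.

F1 (21 nt, A=8 T=5 G=5 C=3): 3' end ATA has 0 G/C, need ≥1 ✗; GC 8/21 = 38.1% ✓; length 21, outside 23–27 ✗; longest run = 3 ✓ — fails.
F2 (27 nt, A=7 T=6 G=9 C=5): 3' end AAC has 1 G/C ✓; GC 14/27 = 51.9% ✓; length 27 ✓; longest run = 4 ✓ — passes.
F3 (26 nt, A=5 T=10 G=5 C=6): 3' end GTT has 1 G/C ✓; GC 11/26 = 42.3% ✓; length 26 ✓; longest run = 2 ✓ — passes.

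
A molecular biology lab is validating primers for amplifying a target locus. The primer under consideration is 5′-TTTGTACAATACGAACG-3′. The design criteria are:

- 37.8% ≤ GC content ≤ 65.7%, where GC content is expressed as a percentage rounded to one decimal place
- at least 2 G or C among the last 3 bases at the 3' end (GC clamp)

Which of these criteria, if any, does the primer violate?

Base counts: A=6, T=5, G=3, C=3 (length 17).
GC content: GC 6/17 = 35.3%, outside 37.8–65.7% ✗
GC clamp: 3' end ACG has 2 G/C ✓

Fails: GC content.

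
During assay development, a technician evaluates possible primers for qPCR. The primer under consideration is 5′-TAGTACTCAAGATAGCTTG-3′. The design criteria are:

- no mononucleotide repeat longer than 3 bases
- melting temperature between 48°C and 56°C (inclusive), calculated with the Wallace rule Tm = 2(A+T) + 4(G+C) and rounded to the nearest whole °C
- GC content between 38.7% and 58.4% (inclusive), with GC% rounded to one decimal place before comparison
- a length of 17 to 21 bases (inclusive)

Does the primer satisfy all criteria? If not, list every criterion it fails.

Fails: GC content.

Base counts: A=6, T=6, G=4, C=3 (length 19).
homopolymer run: longest run = 2 ✓
Tm: Tm = 2·12 + 4·7 = 52°C ✓
GC content: GC 7/19 = 36.8%, outside 38.7–58.4% ✗
length: length 19 ✓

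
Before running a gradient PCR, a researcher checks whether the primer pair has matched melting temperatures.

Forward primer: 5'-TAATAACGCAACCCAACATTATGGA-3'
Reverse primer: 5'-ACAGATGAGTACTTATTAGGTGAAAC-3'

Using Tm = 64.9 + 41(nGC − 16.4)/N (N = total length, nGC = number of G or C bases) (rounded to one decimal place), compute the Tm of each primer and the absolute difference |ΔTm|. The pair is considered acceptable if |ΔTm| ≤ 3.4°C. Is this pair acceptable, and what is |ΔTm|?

|ΔTm| = 0.4°C; the pair is acceptable.

Forward: G+C = 9, N = 25 → Tm = 64.9 + 41·(9 − 16.4)/25 = 52.8°C.
Reverse: G+C = 9, N = 26 → Tm = 64.9 + 41·(9 − 16.4)/26 = 53.2°C.
|ΔTm| = |52.8 − 53.2| = 0.4°C, ≤ 3.4°C.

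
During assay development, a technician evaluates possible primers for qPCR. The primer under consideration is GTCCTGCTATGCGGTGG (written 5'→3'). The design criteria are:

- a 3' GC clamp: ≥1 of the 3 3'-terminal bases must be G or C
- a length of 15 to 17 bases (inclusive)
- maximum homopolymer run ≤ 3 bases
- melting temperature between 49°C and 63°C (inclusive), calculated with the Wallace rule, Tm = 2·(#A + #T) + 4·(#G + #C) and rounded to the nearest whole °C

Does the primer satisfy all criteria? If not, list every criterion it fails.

Meets all criteria.

Base counts: A=1, T=5, G=7, C=4 (length 17).
GC clamp: 3' end TGG has 2 G/C ✓
length: length 17 ✓
homopolymer run: longest run = 2 ✓
Tm: Tm = 2·6 + 4·11 = 56°C ✓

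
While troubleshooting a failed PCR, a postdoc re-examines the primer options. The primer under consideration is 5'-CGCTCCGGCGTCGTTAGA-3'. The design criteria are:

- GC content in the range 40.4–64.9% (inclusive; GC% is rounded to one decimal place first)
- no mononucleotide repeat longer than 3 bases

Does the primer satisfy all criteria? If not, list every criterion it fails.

Base counts: A=2, T=4, G=6, C=6 (length 18).
GC content: GC 12/18 = 66.7%, outside 40.4–64.9% ✗
homopolymer run: longest run = 2 ✓

Fails: GC content.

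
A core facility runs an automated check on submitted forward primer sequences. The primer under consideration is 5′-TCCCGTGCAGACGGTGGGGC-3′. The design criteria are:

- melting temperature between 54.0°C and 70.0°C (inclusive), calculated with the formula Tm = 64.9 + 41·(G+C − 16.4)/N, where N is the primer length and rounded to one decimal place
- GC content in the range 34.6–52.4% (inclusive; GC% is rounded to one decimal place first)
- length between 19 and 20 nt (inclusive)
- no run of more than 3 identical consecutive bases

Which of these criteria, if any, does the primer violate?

Base counts: A=2, T=3, G=9, C=6 (length 20).
Tm: Tm = 64.9 + 41·(15 − 16.4)/20 = 62.0°C ✓
GC content: GC 15/20 = 75.0%, outside 34.6–52.4% ✗
length: length 20 ✓
homopolymer run: longest run = 4, exceeds 3 ✗

Fails: GC content, homopolymer run.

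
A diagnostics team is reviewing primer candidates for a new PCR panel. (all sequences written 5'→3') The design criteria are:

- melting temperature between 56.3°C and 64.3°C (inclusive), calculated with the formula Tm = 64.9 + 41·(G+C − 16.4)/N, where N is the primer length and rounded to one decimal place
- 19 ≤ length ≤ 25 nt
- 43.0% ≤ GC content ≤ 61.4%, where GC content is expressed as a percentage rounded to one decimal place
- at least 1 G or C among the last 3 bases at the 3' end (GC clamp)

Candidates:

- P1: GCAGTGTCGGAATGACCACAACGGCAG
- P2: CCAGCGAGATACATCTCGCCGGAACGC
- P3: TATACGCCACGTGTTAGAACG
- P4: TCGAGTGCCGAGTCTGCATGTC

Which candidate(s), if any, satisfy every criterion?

P1 (27 nt, A=8 T=3 G=9 C=7): Tm = 64.9 + 41·(16 − 16.4)/27 = 64.3°C ✓; length 27, outside 19–25 ✗; GC 16/27 = 59.3% ✓; 3' end CAG has 2 G/C ✓ — fails.
P2 (27 nt, A=7 T=3 G=7 C=10): Tm = 64.9 + 41·(17 − 16.4)/27 = 65.8°C, outside 56.3–64.3°C ✗; length 27, outside 19–25 ✗; GC 17/27 = 63.0%, outside 43.0–61.4% ✗; 3' end CGC has 3 G/C ✓ — fails.
P3 (21 nt, A=6 T=5 G=5 C=5): Tm = 64.9 + 41·(10 − 16.4)/21 = 52.4°C, outside 56.3–64.3°C ✗; length 21 ✓; GC 10/21 = 47.6% ✓; 3' end ACG has 2 G/C ✓ — fails.
P4 (22 nt, A=3 T=6 G=7 C=6): Tm = 64.9 + 41·(13 − 16.4)/22 = 58.6°C ✓; length 22 ✓; GC 13/22 = 59.1% ✓; 3' end GTC has 2 G/C ✓ — passes.

P4 only.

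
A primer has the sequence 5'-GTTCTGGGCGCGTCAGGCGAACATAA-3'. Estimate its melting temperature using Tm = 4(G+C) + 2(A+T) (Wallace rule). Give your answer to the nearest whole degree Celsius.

82°C

Base counts: A=6, T=5, G=9, C=6 (length 26).
Tm = 2·(6+5) + 4·(9+6) = 2·11 + 4·15 = 22 + 60 = 82°C.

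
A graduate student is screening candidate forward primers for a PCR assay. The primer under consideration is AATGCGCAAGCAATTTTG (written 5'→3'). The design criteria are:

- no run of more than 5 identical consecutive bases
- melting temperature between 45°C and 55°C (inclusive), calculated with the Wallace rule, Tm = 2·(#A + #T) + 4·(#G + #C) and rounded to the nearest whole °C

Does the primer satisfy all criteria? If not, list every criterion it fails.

Meets all criteria.

Base counts: A=6, T=5, G=4, C=3 (length 18).
homopolymer run: longest run = 4 ✓
Tm: Tm = 2·11 + 4·7 = 50°C ✓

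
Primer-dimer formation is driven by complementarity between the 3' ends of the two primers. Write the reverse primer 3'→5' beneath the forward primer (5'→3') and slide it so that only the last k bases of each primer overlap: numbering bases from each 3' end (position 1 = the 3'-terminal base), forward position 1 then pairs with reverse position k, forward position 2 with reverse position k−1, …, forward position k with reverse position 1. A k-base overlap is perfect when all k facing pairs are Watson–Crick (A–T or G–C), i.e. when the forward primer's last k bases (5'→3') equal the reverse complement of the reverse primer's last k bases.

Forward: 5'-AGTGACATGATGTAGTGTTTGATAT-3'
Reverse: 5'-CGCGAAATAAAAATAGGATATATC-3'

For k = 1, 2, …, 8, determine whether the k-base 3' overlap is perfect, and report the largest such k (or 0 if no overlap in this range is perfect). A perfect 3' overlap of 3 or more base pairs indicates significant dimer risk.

Last 8 bases (5'→3') — forward …TTTGATAT, reverse …GATATATC.
Reverse complement of the reverse primer's last 8 bases: GATATATC; its first k bases are the reverse complement of the reverse primer's last k bases, so a perfect k-base overlap needs the forward primer's last k bases to equal them.
Comparing (forward last k vs required): k=1: T vs G ✗; k=2: AT vs GA ✗; k=3: TAT vs GAT ✗; k=4: ATAT vs GATA ✗; k=5: GATAT vs GATAT ✓; k=6: TGATAT vs GATATA ✗; k=7: TTGATAT vs GATATAT ✗; k=8: TTTGATAT vs GATATATC ✗.
Only k = 5 is perfect, so the longest perfect 3' overlap is 5.

Longest perfect overlap: 5 complementary base pairs; significant dimer risk (threshold 3).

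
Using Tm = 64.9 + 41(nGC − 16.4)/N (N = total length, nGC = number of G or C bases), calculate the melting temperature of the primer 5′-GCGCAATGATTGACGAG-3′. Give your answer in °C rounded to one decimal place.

47.1°C

Base counts: A=5, T=3, G=6, C=3; G+C = 9, N = 17.
Tm = 64.9 + 41·(9 − 16.4)/17 = 64.9 + -303.40/17 = 47.1°C.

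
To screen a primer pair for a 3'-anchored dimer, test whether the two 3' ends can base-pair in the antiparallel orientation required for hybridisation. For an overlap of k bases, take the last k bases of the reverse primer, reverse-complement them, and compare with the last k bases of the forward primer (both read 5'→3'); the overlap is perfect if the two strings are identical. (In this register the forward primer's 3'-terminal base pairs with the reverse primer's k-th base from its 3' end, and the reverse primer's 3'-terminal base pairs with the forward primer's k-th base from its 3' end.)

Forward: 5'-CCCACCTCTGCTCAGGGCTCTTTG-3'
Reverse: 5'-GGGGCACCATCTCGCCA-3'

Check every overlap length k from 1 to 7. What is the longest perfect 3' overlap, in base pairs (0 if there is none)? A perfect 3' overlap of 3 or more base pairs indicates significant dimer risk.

Last 7 bases (5'→3') — forward …CTCTTTG, reverse …CTCGCCA.
Reverse complement of the reverse primer's last 7 bases: TGGCGAG; its first k bases are the reverse complement of the reverse primer's last k bases, so a perfect k-base overlap needs the forward primer's last k bases to equal them.
Comparing (forward last k vs required): k=1: G vs T ✗; k=2: TG vs TG ✓; k=3: TTG vs TGG ✗; k=4: TTTG vs TGGC ✗; k=5: CTTTG vs TGGCG ✗; k=6: TCTTTG vs TGGCGA ✗; k=7: CTCTTTG vs TGGCGAG ✗.
Only k = 2 is perfect, so the longest perfect 3' overlap is 2.

Longest perfect overlap: 2 complementary base pairs; below the dimer-risk threshold (threshold 3).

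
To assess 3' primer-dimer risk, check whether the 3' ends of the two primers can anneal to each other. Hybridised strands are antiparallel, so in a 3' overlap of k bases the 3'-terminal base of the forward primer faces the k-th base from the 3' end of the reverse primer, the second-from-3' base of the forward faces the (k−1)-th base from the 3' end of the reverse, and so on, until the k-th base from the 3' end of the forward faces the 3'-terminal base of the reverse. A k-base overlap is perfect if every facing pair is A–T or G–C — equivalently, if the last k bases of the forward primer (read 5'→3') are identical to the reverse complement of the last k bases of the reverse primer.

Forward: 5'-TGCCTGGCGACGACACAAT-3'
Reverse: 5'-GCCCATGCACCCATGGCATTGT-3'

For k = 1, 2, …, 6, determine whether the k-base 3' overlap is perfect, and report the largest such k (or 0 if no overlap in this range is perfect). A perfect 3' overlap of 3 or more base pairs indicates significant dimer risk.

Longest perfect overlap: 5 complementary base pairs; significant dimer risk (threshold 3).

Last 6 bases (5'→3') — forward …CACAAT, reverse …CATTGT.
Reverse complement of the reverse primer's last 6 bases: ACAATG; its first k bases are the reverse complement of the reverse primer's last k bases, so a perfect k-base overlap needs the forward primer's last k bases to equal them.
Comparing (forward last k vs required): k=1: T vs A ✗; k=2: AT vs AC ✗; k=3: AAT vs ACA ✗; k=4: CAAT vs ACAA ✗; k=5: ACAAT vs ACAAT ✓; k=6: CACAAT vs ACAATG ✗.
Only k = 5 is perfect, so the longest perfect 3' overlap is 5.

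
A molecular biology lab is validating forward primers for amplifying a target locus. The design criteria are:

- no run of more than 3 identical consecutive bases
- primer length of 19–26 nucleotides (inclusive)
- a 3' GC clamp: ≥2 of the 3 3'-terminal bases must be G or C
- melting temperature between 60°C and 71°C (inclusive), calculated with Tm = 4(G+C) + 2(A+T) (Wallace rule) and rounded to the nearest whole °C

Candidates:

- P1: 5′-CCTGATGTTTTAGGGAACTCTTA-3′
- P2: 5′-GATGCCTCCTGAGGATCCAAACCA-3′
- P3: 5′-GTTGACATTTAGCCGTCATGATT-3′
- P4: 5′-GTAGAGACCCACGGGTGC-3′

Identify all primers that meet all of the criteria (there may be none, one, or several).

None of the candidates satisfy all criteria.

P1 (23 nt, A=5 T=9 G=5 C=4): longest run = 4, exceeds 3 ✗; length 23 ✓; 3' end TTA has 0 G/C, need ≥2 ✗; Tm = 2·14 + 4·9 = 64°C ✓ — fails.
P2 (24 nt, A=7 T=4 G=5 C=8): longest run = 3 ✓; length 24 ✓; 3' end CCA has 2 G/C ✓; Tm = 2·11 + 4·13 = 74°C, outside 60–71°C ✗ — fails.
P3 (23 nt, A=5 T=9 G=5 C=4): longest run = 3 ✓; length 23 ✓; 3' end ATT has 0 G/C, need ≥2 ✗; Tm = 2·14 + 4·9 = 64°C ✓ — fails.
P4 (18 nt, A=4 T=2 G=7 C=5): longest run = 3 ✓; length 18, outside 19–26 ✗; 3' end TGC has 2 G/C ✓; Tm = 2·6 + 4·12 = 60°C ✓ — fails.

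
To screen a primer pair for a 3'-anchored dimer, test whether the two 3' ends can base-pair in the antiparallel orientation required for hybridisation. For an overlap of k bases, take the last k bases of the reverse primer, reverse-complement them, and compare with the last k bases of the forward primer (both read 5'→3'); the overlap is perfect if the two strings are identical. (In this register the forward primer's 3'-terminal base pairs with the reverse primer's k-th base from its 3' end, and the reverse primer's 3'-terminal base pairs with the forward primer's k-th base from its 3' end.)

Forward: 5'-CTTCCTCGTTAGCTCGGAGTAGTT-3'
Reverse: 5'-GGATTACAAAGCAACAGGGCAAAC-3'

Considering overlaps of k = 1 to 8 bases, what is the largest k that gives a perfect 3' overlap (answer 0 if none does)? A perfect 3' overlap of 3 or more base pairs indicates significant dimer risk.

Longest perfect overlap: 3 complementary base pairs; significant dimer risk (threshold 3).

Last 8 bases (5'→3') — forward …GAGTAGTT, reverse …GGGCAAAC.
Reverse complement of the reverse primer's last 8 bases: GTTTGCCC; its first k bases are the reverse complement of the reverse primer's last k bases, so a perfect k-base overlap needs the forward primer's last k bases to equal them.
Comparing (forward last k vs required): k=1: T vs G ✗; k=2: TT vs GT ✗; k=3: GTT vs GTT ✓; k=4: AGTT vs GTTT ✗; k=5: TAGTT vs GTTTG ✗; k=6: GTAGTT vs GTTTGC ✗; k=7: AGTAGTT vs GTTTGCC ✗; k=8: GAGTAGTT vs GTTTGCCC ✗.
Only k = 3 is perfect, so the longest perfect 3' overlap is 3.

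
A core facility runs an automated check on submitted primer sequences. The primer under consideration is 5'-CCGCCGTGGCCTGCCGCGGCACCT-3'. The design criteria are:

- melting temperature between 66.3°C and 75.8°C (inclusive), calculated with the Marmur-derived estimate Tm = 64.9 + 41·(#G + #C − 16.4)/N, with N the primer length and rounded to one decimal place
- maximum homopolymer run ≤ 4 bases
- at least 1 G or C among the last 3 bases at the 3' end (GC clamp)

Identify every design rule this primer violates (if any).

Meets all criteria.

Base counts: A=1, T=3, G=8, C=12 (length 24).
Tm: Tm = 64.9 + 41·(20 − 16.4)/24 = 71.1°C ✓
homopolymer run: longest run = 2 ✓
GC clamp: 3' end CCT has 2 G/C ✓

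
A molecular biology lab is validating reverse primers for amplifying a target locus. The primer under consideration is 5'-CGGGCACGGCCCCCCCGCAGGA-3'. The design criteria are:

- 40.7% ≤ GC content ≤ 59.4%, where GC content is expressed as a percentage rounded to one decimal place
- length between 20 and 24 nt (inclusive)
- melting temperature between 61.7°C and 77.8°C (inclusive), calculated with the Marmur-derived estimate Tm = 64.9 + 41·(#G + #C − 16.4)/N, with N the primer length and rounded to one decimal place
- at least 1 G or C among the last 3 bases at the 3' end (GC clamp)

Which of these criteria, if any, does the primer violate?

Fails: GC content.

Base counts: A=3, T=0, G=8, C=11 (length 22).
GC content: GC 19/22 = 86.4%, outside 40.7–59.4% ✗
length: length 22 ✓
Tm: Tm = 64.9 + 41·(19 − 16.4)/22 = 69.7°C ✓
GC clamp: 3' end GGA has 2 G/C ✓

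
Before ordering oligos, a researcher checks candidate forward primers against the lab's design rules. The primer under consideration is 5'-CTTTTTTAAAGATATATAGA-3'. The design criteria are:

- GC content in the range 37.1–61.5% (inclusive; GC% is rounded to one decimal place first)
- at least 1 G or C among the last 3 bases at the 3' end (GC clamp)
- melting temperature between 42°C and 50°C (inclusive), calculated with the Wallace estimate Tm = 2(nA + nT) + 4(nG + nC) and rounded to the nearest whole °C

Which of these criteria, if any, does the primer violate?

Fails: GC content.

Base counts: A=8, T=9, G=2, C=1 (length 20).
GC content: GC 3/20 = 15.0%, outside 37.1–61.5% ✗
GC clamp: 3' end AGA has 1 G/C ✓
Tm: Tm = 2·17 + 4·3 = 46°C ✓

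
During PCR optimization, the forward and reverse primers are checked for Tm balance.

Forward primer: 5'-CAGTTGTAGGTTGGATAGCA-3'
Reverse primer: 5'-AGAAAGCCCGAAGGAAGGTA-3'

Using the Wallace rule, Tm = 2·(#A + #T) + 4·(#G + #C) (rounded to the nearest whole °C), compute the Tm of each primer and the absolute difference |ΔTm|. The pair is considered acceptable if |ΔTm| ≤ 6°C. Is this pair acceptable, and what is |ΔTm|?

|ΔTm| = 2°C; the pair is acceptable.

Forward: A=5 T=6 G=7 C=2 → Tm = 2·11 + 4·9 = 58°C.
Reverse: A=9 T=1 G=7 C=3 → Tm = 2·10 + 4·10 = 60°C.
|ΔTm| = |58 − 60| = 2°C, ≤ 6°C.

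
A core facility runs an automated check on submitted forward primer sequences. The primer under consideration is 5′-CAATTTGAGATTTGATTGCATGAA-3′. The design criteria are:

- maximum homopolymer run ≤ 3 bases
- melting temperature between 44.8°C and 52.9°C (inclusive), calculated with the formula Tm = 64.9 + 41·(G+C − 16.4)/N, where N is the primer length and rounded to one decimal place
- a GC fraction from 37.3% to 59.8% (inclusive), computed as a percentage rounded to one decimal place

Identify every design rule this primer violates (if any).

Fails: GC content.

Base counts: A=8, T=9, G=5, C=2 (length 24).
homopolymer run: longest run = 3 ✓
Tm: Tm = 64.9 + 41·(7 − 16.4)/24 = 48.8°C ✓
GC content: GC 7/24 = 29.2%, outside 37.3–59.8% ✗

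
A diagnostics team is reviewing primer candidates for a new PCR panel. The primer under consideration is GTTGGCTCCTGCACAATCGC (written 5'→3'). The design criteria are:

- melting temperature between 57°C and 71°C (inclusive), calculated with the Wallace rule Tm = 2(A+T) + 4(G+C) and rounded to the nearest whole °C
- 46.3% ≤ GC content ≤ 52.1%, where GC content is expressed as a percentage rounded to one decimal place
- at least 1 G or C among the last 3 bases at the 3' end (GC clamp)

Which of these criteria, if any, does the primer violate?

Fails: GC content.

Base counts: A=3, T=5, G=5, C=7 (length 20).
Tm: Tm = 2·8 + 4·12 = 64°C ✓
GC content: GC 12/20 = 60.0%, outside 46.3–52.1% ✗
GC clamp: 3' end CGC has 3 G/C ✓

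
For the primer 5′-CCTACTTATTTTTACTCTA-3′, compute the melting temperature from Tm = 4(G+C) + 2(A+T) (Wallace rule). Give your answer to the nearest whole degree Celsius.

48°C

Base counts: A=4, T=10, G=0, C=5 (length 19).
Tm = 2·(4+10) + 4·(0+5) = 2·14 + 4·5 = 28 + 20 = 48°C.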